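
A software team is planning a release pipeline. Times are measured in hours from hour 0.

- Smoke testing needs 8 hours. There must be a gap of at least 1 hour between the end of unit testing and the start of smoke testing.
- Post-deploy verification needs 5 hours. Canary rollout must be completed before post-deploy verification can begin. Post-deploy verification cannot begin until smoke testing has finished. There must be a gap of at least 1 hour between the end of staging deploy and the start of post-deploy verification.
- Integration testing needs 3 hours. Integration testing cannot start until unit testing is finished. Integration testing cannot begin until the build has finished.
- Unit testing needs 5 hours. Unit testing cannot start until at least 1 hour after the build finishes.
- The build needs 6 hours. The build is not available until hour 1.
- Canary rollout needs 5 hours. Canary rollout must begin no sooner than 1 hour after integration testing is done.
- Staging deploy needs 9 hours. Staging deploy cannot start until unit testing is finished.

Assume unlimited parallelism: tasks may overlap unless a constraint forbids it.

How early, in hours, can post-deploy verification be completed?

The build cannot begin until its own release at hour 1. It runs from hour 1 to 1 + 6 = hour 7.
Unit testing cannot begin until the build (finishes hour 7, plus 1-hour gap → hour 8). It runs from hour 8 to 8 + 5 = hour 13.
After unit testing (finishes hour 13, plus 1-hour gap → hour 14), smoke testing can start at hour 14 and finishes at hour 22.
Staging deploy cannot begin until unit testing (finishes hour 13). It runs from hour 13 to 13 + 9 = hour 22.
Integration testing has to wait for unit testing (finishes hour 13); the build (finishes hour 7). The latest of these is hour 13, so integration testing runs hour 13 to 13 + 3 = hour 16.
Canary rollout waits on integration testing (finishes hour 16, plus 1-hour gap → hour 17), so it starts at hour 17 and finishes at 17 + 5 = hour 22.
Post-deploy verification needs all of canary rollout (finishes hour 22); smoke testing (finishes hour 22); staging deploy (finishes hour 22, plus 1-hour gap → hour 23). That puts its earliest start at hour 23; it finishes at 23 + 5 = hour 28.

28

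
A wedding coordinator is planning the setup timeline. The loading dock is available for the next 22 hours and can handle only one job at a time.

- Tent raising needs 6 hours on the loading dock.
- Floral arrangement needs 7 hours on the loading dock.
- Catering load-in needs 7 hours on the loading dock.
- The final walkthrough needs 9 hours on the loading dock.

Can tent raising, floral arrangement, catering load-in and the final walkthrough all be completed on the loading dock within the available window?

No

Running back to back, the jobs need 6 + 7 + 7 + 9 = 29 hours on the loading dock.
Since 29 > 22, they cannot all fit.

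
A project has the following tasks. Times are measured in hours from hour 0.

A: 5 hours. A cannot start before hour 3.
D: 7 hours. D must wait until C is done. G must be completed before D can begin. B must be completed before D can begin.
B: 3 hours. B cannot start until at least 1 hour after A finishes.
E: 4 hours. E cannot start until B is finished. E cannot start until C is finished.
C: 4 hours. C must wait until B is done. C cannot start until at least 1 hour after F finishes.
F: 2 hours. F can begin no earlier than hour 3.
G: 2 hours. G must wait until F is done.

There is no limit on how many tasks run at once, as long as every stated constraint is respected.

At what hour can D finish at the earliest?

23

After its own release at hour 3, F can start at hour 3 and finishes at hour 5.
G waits on F (finishes hour 5), so it starts at hour 5 and finishes at 5 + 2 = hour 7.
A waits on its own release at hour 3, so it starts at hour 3 and finishes at 3 + 5 = hour 8.
After A (finishes hour 8, plus 1-hour gap → hour 9), B can start at hour 9 and finishes at hour 12.
C has to wait for B (finishes hour 12); F (finishes hour 5, plus 1-hour gap → hour 6). The latest of these is hour 12, so C runs hour 12 to 12 + 4 = hour 16.
D cannot start until C (finishes hour 16); G (finishes hour 7); B (finishes hour 12). The controlling bound is hour 16, so D finishes at 16 + 7 = hour 23.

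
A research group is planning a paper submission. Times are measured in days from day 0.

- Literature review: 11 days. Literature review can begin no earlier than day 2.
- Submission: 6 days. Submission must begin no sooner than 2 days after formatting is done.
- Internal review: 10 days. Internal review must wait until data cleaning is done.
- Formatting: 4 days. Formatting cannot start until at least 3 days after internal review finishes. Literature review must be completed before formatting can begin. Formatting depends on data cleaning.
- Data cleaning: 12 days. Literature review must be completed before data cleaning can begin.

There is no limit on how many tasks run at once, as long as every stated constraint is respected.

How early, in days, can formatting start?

Literature review cannot begin until its own release at day 2. It runs from day 2 to 2 + 11 = day 13.
After literature review (finishes day 13), data cleaning can start at day 13 and finishes at day 25.
After data cleaning (finishes day 25), internal review can start at day 25 and finishes at day 35.
Formatting waits on internal review (finishes day 35, plus 3-day gap → day 38); literature review (finishes day 13); data cleaning (finishes day 25). The latest of these is day 38, which is the earliest formatting can start.

38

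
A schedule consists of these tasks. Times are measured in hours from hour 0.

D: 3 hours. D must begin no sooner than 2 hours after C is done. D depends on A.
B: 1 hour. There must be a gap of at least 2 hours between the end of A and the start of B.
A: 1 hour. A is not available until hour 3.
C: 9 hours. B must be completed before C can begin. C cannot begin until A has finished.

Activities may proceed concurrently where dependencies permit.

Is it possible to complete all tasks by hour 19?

No

After its own release at hour 3, A can start at hour 3 and finishes at hour 4.
After A (finishes hour 4, plus 2-hour gap → hour 6), B can start at hour 6 and finishes at hour 7.
C cannot start until B (finishes hour 7); A (finishes hour 4). The controlling bound is hour 7, so C finishes at 7 + 9 = hour 16.
D has to wait for C (finishes hour 16, plus 2-hour gap → hour 18); A (finishes hour 4). The latest of these is hour 18, so D runs hour 18 to 18 + 3 = hour 21.
The earliest everything can be done is hour 21, which is after the deadline of 19, so it is not possible.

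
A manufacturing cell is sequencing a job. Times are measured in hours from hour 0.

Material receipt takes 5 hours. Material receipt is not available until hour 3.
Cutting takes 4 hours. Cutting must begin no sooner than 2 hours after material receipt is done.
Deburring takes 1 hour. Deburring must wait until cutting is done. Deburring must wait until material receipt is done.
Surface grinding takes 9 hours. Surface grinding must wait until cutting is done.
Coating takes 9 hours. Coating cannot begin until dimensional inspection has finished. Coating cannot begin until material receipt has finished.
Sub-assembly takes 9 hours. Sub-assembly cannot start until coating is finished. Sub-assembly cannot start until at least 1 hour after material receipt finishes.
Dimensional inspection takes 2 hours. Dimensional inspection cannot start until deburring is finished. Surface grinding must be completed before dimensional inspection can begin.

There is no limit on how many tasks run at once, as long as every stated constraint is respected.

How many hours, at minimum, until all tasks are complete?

43

Material receipt cannot begin until its own release at hour 3. It runs from hour 3 to 3 + 5 = hour 8.
Cutting waits on material receipt (finishes hour 8, plus 2-hour gap → hour 10), so it starts at hour 10 and finishes at 10 + 4 = hour 14.
Surface grinding cannot begin until cutting (finishes hour 14). It runs from hour 14 to 14 + 9 = hour 23.
Deburring cannot start until cutting (finishes hour 14); material receipt (finishes hour 8). The controlling bound is hour 14, so deburring finishes at 14 + 1 = hour 15.
Dimensional inspection cannot start until deburring (finishes hour 15); surface grinding (finishes hour 23). The controlling bound is hour 23, so dimensional inspection finishes at 23 + 2 = hour 25.
Coating cannot start until dimensional inspection (finishes hour 25); material receipt (finishes hour 8). The controlling bound is hour 25, so coating finishes at 25 + 9 = hour 34.
For sub-assembly: coating (finishes hour 34); material receipt (finishes hour 8, plus 1-hour gap → hour 9). Taking the maximum gives a start of hour 34, and it finishes at 34 + 9 = hour 43.
All tasks are finished once the last one completes. Finish times: Material receipt at 8, Cutting at 14, Deburring at 15, Surface grinding at 23, Dimensional inspection at 25, Coating at 34, Sub-assembly at 43. The latest is hour 43.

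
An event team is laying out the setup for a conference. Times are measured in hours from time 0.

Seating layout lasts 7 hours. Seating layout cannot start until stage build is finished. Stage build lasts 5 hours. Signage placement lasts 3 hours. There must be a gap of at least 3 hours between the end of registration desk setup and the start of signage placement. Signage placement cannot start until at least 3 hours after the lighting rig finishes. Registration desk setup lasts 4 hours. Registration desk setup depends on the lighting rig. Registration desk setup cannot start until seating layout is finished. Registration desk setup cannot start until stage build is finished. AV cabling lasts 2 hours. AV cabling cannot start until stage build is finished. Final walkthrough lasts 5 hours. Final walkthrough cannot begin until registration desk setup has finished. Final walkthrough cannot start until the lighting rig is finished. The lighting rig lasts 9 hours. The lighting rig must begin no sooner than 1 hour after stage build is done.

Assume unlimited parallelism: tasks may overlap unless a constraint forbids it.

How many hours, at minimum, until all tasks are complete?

25

Stage build has no prerequisites, so it starts at hour 0 and finishes at hour 5.
After stage build (finishes hour 5), seating layout can start at hour 5 and finishes at hour 12.
AV cabling cannot begin until stage build (finishes hour 5). It runs from hour 5 to 5 + 2 = hour 7.
The lighting rig waits on stage build (finishes hour 5, plus 1-hour gap → hour 6), so it starts at hour 6 and finishes at 6 + 9 = hour 15.
Registration desk setup needs all of the lighting rig (finishes hour 15); seating layout (finishes hour 12); stage build (finishes hour 5). That puts its earliest start at hour 15; it finishes at 15 + 4 = hour 19.
For final walkthrough: registration desk setup (finishes hour 19); the lighting rig (finishes hour 15). Taking the maximum gives a start of hour 19, and it finishes at 19 + 5 = hour 24.
Signage placement needs all of registration desk setup (finishes hour 19, plus 3-hour gap → hour 22); the lighting rig (finishes hour 15, plus 3-hour gap → hour 18). That puts its earliest start at hour 22; it finishes at 22 + 3 = hour 25.
All tasks are finished once the last one completes. Finish times: Stage build at 5, The lighting rig at 15, AV cabling at 7, Seating layout at 12, Registration desk setup at 19, Signage placement at 25, Final walkthrough at 24. The latest is hour 25.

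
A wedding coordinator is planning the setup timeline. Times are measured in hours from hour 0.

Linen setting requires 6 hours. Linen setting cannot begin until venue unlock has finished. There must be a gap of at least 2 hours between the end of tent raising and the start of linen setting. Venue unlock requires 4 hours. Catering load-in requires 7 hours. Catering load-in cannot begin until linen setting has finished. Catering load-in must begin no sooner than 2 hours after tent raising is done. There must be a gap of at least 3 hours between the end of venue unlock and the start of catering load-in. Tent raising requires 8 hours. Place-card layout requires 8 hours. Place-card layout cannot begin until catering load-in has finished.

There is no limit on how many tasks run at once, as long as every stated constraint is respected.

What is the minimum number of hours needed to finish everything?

31

Tent raising can start immediately at hour 0; it finishes at hour 8.
Nothing blocks venue unlock, so it runs from hour 0 to hour 4.
Linen setting needs all of venue unlock (finishes hour 4); tent raising (finishes hour 8, plus 2-hour gap → hour 10). That puts its earliest start at hour 10; it finishes at 10 + 6 = hour 16.
For catering load-in: linen setting (finishes hour 16); tent raising (finishes hour 8, plus 2-hour gap → hour 10); venue unlock (finishes hour 4, plus 3-hour gap → hour 7). Taking the maximum gives a start of hour 16, and it finishes at 16 + 7 = hour 23.
Place-card layout cannot begin until catering load-in (finishes hour 23). It runs from hour 23 to 23 + 8 = hour 31.
All tasks are finished once the last one completes. Finish times: Venue unlock at 4, Tent raising at 8, Linen setting at 16, Catering load-in at 23, Place-card layout at 31. The latest is hour 31.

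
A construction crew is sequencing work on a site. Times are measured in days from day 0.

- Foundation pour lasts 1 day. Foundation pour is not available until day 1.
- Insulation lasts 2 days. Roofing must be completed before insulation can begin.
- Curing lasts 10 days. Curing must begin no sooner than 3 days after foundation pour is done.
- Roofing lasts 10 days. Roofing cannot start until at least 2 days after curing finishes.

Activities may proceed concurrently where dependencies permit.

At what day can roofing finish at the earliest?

Foundation pour cannot begin until its own release at day 1. It runs from day 1 to 1 + 1 = day 2.
Curing waits on foundation pour (finishes day 2, plus 3-day gap → day 5), so it starts at day 5 and finishes at 5 + 10 = day 15.
Roofing cannot begin until curing (finishes day 15, plus 2-day gap → day 17). It runs from day 17 to 17 + 10 = day 27.

27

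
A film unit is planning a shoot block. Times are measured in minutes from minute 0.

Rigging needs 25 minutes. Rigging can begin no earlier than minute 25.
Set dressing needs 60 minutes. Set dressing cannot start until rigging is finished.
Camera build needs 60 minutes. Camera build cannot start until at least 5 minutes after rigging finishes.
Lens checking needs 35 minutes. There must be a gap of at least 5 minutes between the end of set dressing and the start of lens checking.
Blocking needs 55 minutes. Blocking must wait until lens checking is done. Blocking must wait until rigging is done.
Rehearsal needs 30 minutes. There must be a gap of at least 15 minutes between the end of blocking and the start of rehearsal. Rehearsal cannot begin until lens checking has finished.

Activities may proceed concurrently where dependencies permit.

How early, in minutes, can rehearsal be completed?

After its own release at minute 25, rigging can start at minute 25 and finishes at minute 50.
Set dressing waits on rigging (finishes minute 50), so it starts at minute 50 and finishes at 50 + 60 = minute 110.
Lens checking waits on set dressing (finishes minute 110, plus 5-minute gap → minute 115), so it starts at minute 115 and finishes at 115 + 35 = minute 150.
Blocking needs all of lens checking (finishes minute 150); rigging (finishes minute 50). That puts its earliest start at minute 150; it finishes at 150 + 55 = minute 205.
Rehearsal cannot start until blocking (finishes minute 205, plus 15-minute gap → minute 220); lens checking (finishes minute 150). The controlling bound is minute 220, so rehearsal finishes at 220 + 30 = minute 250.

250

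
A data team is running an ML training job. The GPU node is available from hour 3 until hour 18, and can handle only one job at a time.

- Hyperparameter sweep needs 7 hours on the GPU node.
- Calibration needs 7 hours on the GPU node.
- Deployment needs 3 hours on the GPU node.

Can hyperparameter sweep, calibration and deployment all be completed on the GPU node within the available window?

The GPU node window is 18 − 3 = 15 hours.
Running back to back, the jobs need 7 + 7 + 3 = 17 hours on the GPU node.
Since 17 > 15, they cannot all fit.

No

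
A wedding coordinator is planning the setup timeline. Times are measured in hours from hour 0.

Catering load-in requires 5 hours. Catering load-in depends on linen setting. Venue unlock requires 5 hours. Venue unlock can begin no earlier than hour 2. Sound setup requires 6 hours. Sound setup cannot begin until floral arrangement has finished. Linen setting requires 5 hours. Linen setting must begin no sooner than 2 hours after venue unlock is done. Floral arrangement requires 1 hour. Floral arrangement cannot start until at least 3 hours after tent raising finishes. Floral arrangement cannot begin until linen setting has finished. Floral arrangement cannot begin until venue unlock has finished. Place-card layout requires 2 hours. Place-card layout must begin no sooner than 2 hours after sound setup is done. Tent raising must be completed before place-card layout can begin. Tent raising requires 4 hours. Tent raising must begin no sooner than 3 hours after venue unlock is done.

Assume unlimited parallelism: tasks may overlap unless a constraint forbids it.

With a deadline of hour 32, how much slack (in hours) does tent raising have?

Venue unlock cannot begin until its own release at hour 2. It runs from hour 2 to 2 + 5 = hour 7.
Tent raising waits on venue unlock (finishes hour 7, plus 3-hour gap → hour 10), so it starts at hour 10 and finishes at 10 + 4 = hour 14.

Working backward from the deadline:
Place-card layout must finish by hour 32; it takes 2 hours, so it must start by 32 − 2 = hour 30.
Sound setup feeds into place-card layout (must start by hour 30, minus 2-hour gap → hour 28); so sound setup must finish by hour 28 and therefore start by hour 22.
Floral arrangement has to be done before sound setup (must start by hour 22). That means finishing by hour 22, i.e. starting by 22 − 1 = hour 21.
For tent raising: floral arrangement (must start by hour 21, minus 3-hour gap → hour 18); place-card layout (must start by hour 30). The most restrictive is hour 18; with a 4-hour duration, tent raising must start by hour 14.
So tent raising can start as early as hour 10 and as late as hour 14, giving 14 − 10 = 4 hours of slack.

4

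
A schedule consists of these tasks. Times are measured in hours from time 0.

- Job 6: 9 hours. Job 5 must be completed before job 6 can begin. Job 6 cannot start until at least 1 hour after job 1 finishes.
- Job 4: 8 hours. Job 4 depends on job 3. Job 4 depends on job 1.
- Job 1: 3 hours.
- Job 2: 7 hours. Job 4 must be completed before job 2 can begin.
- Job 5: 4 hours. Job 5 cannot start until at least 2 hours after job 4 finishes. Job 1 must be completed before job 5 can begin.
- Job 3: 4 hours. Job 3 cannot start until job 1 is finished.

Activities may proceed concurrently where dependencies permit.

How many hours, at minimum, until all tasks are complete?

Nothing blocks job 1, so it runs from hour 0 to hour 3.
Job 3 waits on job 1 (finishes hour 3), so it starts at hour 3 and finishes at 3 + 4 = hour 7.
For job 4: job 3 (finishes hour 7); job 1 (finishes hour 3). Taking the maximum gives a start of hour 7, and it finishes at 7 + 8 = hour 15.
Job 5 needs all of job 4 (finishes hour 15, plus 2-hour gap → hour 17); job 1 (finishes hour 3). That puts its earliest start at hour 17; it finishes at 17 + 4 = hour 21.
Job 6 cannot start until job 5 (finishes hour 21); job 1 (finishes hour 3, plus 1-hour gap → hour 4). The controlling bound is hour 21, so job 6 finishes at 21 + 9 = hour 30.
Job 2 waits on job 4 (finishes hour 15), so it starts at hour 15 and finishes at 15 + 7 = hour 22.
All tasks are finished once the last one completes. Finish times: Job 1 at 3, Job 2 at 22, Job 3 at 7, Job 4 at 15, Job 5 at 21, Job 6 at 30. The latest is hour 30.

30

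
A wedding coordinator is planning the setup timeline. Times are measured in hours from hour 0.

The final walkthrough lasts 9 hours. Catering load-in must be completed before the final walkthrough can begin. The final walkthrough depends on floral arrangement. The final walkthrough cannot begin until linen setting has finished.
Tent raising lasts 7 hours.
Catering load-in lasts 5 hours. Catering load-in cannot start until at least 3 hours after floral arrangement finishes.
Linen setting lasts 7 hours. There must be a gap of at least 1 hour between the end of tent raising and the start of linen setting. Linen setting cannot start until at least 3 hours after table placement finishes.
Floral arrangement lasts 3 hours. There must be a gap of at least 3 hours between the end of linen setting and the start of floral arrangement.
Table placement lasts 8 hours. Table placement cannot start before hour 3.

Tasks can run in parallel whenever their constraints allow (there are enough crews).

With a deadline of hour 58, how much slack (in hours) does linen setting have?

14

Table placement waits on its own release at hour 3, so it starts at hour 3 and finishes at 3 + 8 = hour 11.
Tent raising has no prerequisites, so it starts at hour 0 and finishes at hour 7.
For linen setting: tent raising (finishes hour 7, plus 1-hour gap → hour 8); table placement (finishes hour 11, plus 3-hour gap → hour 14). Taking the maximum gives a start of hour 14, and it finishes at 14 + 7 = hour 21.

Working backward from the deadline:
The final walkthrough must finish by hour 58; it takes 9 hours, so it must start by 58 − 9 = hour 49.
Since the final walkthrough (must start by hour 49) depends on it, catering load-in must finish by hour 49. Backing off its 5-hour duration gives a latest start of hour 44.
Floral arrangement feeds catering load-in (must start by hour 44, minus 3-hour gap → hour 41); the final walkthrough (must start by hour 49). Taking the minimum, floral arrangement must finish by hour 41 and start by 41 − 3 = hour 38.
Linen setting must finish in time for floral arrangement (must start by hour 38, minus 3-hour gap → hour 35); the final walkthrough (must start by hour 49). The tightest is hour 35, so linen setting must start by 35 − 7 = hour 28.
So linen setting can start as early as hour 14 and as late as hour 28, giving 28 − 14 = 14 hours of slack.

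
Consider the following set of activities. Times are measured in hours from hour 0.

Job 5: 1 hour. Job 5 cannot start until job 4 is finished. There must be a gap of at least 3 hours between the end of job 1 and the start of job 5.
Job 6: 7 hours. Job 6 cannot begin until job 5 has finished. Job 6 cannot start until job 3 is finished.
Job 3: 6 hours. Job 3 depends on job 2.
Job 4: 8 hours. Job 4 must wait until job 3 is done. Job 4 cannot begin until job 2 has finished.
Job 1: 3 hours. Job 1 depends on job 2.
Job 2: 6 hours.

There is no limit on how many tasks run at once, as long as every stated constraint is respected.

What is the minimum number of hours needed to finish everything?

Job 2 has no prerequisites, so it starts at hour 0 and finishes at hour 6.
After job 2 (finishes hour 6), job 3 can start at hour 6 and finishes at hour 12.
Job 4 needs all of job 3 (finishes hour 12); job 2 (finishes hour 6). That puts its earliest start at hour 12; it finishes at 12 + 8 = hour 20.
Job 1 cannot begin until job 2 (finishes hour 6). It runs from hour 6 to 6 + 3 = hour 9.
For job 5: job 4 (finishes hour 20); job 1 (finishes hour 9, plus 3-hour gap → hour 12). Taking the maximum gives a start of hour 20, and it finishes at 20 + 1 = hour 21.
Job 6 has to wait for job 5 (finishes hour 21); job 3 (finishes hour 12). The latest of these is hour 21, so job 6 runs hour 21 to 21 + 7 = hour 28.
All tasks are finished once the last one completes. Finish times: Job 1 at 9, Job 2 at 6, Job 3 at 12, Job 4 at 20, Job 5 at 21, Job 6 at 28. The latest is hour 28.

28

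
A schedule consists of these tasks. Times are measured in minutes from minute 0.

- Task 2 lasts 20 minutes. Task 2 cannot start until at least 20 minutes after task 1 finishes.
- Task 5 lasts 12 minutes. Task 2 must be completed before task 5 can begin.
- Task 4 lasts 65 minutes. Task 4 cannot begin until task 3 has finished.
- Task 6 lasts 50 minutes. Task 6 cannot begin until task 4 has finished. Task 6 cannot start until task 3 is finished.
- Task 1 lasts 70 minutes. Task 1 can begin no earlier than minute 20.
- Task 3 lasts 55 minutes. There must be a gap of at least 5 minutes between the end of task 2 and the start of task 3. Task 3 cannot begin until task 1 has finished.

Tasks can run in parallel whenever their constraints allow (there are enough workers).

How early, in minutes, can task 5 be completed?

Task 1 cannot begin until its own release at minute 20. It runs from minute 20 to 20 + 70 = minute 90.
Task 2 cannot begin until task 1 (finishes minute 90, plus 20-minute gap → minute 110). It runs from minute 110 to 110 + 20 = minute 130.
After task 2 (finishes minute 130), task 5 can start at minute 130 and finishes at minute 142.

142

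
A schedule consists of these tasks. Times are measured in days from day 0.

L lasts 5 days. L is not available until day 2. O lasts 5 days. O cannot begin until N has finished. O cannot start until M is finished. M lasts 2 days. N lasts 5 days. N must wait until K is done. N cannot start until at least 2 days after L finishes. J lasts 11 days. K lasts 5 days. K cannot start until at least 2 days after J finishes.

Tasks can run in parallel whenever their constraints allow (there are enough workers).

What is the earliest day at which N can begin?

L cannot begin until its own release at day 2. It runs from day 2 to 2 + 5 = day 7.
J can start immediately at day 0; it finishes at day 11.
K cannot begin until J (finishes day 11, plus 2-day gap → day 13). It runs from day 13 to 13 + 5 = day 18.
N waits on K (finishes day 18); L (finishes day 7, plus 2-day gap → day 9). The latest of these is day 18, which is the earliest N can start.

18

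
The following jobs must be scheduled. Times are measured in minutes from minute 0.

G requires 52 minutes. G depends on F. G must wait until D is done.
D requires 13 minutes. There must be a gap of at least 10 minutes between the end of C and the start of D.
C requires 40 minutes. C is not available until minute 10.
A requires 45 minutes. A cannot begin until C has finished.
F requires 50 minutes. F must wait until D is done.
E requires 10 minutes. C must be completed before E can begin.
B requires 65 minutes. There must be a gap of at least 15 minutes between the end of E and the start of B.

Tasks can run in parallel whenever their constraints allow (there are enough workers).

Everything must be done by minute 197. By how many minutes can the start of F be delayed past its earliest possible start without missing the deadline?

22

C cannot begin until its own release at minute 10. It runs from minute 10 to 10 + 40 = minute 50.
After C (finishes minute 50, plus 10-minute gap → minute 60), D can start at minute 60 and finishes at minute 73.
After D (finishes minute 73), F can start at minute 73 and finishes at minute 123.

Working backward from the deadline:
Nothing follows G; the deadline of minute 197 is its only limit. It must start by 197 − 52 = minute 145.
F must finish before G (must start by minute 145). With a 50-minute duration, F must start by 145 − 50 = minute 95.
So F can start as early as minute 73 and as late as minute 95, giving 95 − 73 = 22 minutes of slack.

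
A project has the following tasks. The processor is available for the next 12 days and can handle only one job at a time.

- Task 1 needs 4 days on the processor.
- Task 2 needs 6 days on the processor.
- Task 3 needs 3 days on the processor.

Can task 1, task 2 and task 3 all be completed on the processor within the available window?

No

Running back to back, the jobs need 4 + 6 + 3 = 13 days on the processor.
Since 13 > 12, they cannot all fit.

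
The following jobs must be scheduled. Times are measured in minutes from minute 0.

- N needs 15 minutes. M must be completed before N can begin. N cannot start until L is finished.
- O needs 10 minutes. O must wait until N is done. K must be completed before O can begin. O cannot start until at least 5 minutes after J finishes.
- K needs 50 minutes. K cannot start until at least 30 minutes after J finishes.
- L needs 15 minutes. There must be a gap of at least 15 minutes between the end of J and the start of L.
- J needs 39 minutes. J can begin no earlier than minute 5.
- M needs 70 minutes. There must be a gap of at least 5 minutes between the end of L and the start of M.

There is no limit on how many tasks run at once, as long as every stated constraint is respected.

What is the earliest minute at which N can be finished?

164

J waits on its own release at minute 5, so it starts at minute 5 and finishes at 5 + 39 = minute 44.
After J (finishes minute 44, plus 15-minute gap → minute 59), L can start at minute 59 and finishes at minute 74.
M waits on L (finishes minute 74, plus 5-minute gap → minute 79), so it starts at minute 79 and finishes at 79 + 70 = minute 149.
For N: M (finishes minute 149); L (finishes minute 74). Taking the maximum gives a start of minute 149, and it finishes at 149 + 15 = minute 164.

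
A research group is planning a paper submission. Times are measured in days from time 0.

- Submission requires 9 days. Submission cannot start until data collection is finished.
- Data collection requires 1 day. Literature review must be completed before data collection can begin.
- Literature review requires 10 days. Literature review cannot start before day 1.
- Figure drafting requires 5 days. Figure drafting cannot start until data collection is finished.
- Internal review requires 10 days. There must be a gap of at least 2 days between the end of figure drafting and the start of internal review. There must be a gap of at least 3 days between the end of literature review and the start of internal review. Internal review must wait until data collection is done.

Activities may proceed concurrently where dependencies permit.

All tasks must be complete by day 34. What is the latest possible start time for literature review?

Internal review has no dependents, so it just needs to finish by day 34. Starting by 34 − 10 = day 24 achieves that.
Figure drafting must finish before internal review (must start by day 24, minus 2-day gap → day 22). With a 5-day duration, figure drafting must start by 22 − 5 = day 17.
Submission must finish by day 34; it takes 9 days, so it must start by 34 − 9 = day 25.
Data collection feeds figure drafting (must start by day 17); internal review (must start by day 24); submission (must start by day 25). Taking the minimum, data collection must finish by day 17 and start by 17 − 1 = day 16.
Literature review has several dependents: data collection (must start by day 16); internal review (must start by day 24, minus 3-day gap → day 21). The earliest of those limits is day 16, so literature review must start by 16 − 10 = day 6.

6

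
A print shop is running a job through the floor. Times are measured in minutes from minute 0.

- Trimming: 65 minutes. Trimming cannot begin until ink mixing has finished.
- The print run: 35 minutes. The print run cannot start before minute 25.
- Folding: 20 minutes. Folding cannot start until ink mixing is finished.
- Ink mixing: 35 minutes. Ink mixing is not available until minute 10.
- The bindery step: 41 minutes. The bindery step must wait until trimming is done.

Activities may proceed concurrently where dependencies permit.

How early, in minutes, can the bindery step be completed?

151

Ink mixing waits on its own release at minute 10, so it starts at minute 10 and finishes at 10 + 35 = minute 45.
Trimming waits on ink mixing (finishes minute 45), so it starts at minute 45 and finishes at 45 + 65 = minute 110.
After trimming (finishes minute 110), the bindery step can start at minute 110 and finishes at minute 151.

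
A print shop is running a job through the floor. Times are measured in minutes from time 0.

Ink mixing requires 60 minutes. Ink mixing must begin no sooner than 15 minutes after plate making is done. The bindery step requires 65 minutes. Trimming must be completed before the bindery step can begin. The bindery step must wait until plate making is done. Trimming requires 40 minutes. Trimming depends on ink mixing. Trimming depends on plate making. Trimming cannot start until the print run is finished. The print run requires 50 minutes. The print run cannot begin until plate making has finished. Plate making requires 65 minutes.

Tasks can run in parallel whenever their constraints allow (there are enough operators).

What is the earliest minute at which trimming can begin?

140

Plate making has no prerequisites, so it starts at minute 0 and finishes at minute 65.
After plate making (finishes minute 65), the print run can start at minute 65 and finishes at minute 115.
Ink mixing cannot begin until plate making (finishes minute 65, plus 15-minute gap → minute 80). It runs from minute 80 to 80 + 60 = minute 140.
Trimming waits on ink mixing (finishes minute 140); plate making (finishes minute 65); the print run (finishes minute 115). The latest of these is minute 140, which is the earliest trimming can start.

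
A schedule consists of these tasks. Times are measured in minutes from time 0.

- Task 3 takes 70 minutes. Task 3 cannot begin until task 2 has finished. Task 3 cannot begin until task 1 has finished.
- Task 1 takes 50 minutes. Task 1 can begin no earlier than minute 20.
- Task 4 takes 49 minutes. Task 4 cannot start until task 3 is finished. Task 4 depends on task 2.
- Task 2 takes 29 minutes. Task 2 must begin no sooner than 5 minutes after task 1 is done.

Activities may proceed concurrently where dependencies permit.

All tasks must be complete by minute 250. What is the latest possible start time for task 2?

102

To finish by minute 250, task 4 (duration 49) must start no later than minute 201.
Since task 4 (must start by minute 201) depends on it, task 3 must finish by minute 201. Backing off its 70-minute duration gives a latest start of minute 131.
Task 2 has several dependents: task 3 (must start by minute 131); task 4 (must start by minute 201). The earliest of those limits is minute 131, so task 2 must start by 131 − 29 = minute 102.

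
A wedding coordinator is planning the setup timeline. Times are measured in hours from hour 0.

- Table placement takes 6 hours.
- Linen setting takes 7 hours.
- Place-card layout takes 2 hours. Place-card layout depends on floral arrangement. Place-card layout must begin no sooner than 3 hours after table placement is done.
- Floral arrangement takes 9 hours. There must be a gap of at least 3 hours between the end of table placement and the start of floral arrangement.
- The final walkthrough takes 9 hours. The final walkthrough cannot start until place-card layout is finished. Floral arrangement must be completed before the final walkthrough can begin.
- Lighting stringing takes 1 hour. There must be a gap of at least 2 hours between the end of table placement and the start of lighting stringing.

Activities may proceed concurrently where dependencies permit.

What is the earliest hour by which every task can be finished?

29

Nothing blocks linen setting, so it runs from hour 0 to hour 7.
Nothing blocks table placement, so it runs from hour 0 to hour 6.
Lighting stringing waits on table placement (finishes hour 6, plus 2-hour gap → hour 8), so it starts at hour 8 and finishes at 8 + 1 = hour 9.
After table placement (finishes hour 6, plus 3-hour gap → hour 9), floral arrangement can start at hour 9 and finishes at hour 18.
For place-card layout: floral arrangement (finishes hour 18); table placement (finishes hour 6, plus 3-hour gap → hour 9). Taking the maximum gives a start of hour 18, and it finishes at 18 + 2 = hour 20.
For the final walkthrough: place-card layout (finishes hour 20); floral arrangement (finishes hour 18). Taking the maximum gives a start of hour 20, and it finishes at 20 + 9 = hour 29.
All tasks are finished once the last one completes. Finish times: Table placement at 6, Linen setting at 7, Floral arrangement at 18, Lighting stringing at 9, Place-card layout at 20, The final walkthrough at 29. The latest is hour 29.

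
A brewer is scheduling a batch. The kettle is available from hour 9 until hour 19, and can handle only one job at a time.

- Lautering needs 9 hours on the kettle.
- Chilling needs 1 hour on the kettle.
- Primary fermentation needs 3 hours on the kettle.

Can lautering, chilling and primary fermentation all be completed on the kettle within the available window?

No

The kettle window is 19 − 9 = 10 hours.
Running back to back, the jobs need 9 + 1 + 3 = 13 hours on the kettle.
Since 13 > 10, they cannot all fit.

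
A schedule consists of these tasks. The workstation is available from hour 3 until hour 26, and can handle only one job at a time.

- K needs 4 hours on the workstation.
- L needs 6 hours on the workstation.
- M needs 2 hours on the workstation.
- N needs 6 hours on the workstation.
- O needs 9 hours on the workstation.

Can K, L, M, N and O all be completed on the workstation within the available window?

No

The workstation window is 26 − 3 = 23 hours.
Running back to back, the jobs need 4 + 6 + 2 + 6 + 9 = 27 hours on the workstation.
Since 27 > 23, they cannot all fit.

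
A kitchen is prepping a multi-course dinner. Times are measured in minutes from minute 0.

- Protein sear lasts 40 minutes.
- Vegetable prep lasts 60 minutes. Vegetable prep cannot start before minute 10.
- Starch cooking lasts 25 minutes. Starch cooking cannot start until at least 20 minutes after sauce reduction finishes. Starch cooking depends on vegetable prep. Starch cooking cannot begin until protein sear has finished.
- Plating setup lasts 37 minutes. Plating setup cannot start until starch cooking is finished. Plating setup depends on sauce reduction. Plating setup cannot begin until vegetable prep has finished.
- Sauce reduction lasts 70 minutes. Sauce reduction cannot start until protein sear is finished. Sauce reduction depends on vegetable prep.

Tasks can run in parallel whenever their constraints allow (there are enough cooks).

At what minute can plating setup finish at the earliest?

222

After its own release at minute 10, vegetable prep can start at minute 10 and finishes at minute 70.
Protein sear has no prerequisites, so it starts at minute 0 and finishes at minute 40.
Sauce reduction cannot start until protein sear (finishes minute 40); vegetable prep (finishes minute 70). The controlling bound is minute 70, so sauce reduction finishes at 70 + 70 = minute 140.
Starch cooking has to wait for sauce reduction (finishes minute 140, plus 20-minute gap → minute 160); vegetable prep (finishes minute 70); protein sear (finishes minute 40). The latest of these is minute 160, so starch cooking runs minute 160 to 160 + 25 = minute 185.
Plating setup cannot start until starch cooking (finishes minute 185); sauce reduction (finishes minute 140); vegetable prep (finishes minute 70). The controlling bound is minute 185, so plating setup finishes at 185 + 37 = minute 222.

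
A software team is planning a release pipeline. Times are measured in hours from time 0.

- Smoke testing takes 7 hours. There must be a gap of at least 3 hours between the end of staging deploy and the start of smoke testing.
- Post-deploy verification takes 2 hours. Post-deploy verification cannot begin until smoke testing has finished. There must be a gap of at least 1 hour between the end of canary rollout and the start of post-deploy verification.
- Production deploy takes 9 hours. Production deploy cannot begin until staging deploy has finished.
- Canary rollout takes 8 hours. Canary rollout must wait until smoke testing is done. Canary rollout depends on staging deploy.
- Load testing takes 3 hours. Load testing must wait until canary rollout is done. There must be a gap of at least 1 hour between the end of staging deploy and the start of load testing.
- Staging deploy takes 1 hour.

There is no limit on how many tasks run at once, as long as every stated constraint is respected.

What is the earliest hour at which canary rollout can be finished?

Nothing blocks staging deploy, so it runs from hour 0 to hour 1.
Smoke testing cannot begin until staging deploy (finishes hour 1, plus 3-hour gap → hour 4). It runs from hour 4 to 4 + 7 = hour 11.
Canary rollout needs all of smoke testing (finishes hour 11); staging deploy (finishes hour 1). That puts its earliest start at hour 11; it finishes at 11 + 8 = hour 19.

19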